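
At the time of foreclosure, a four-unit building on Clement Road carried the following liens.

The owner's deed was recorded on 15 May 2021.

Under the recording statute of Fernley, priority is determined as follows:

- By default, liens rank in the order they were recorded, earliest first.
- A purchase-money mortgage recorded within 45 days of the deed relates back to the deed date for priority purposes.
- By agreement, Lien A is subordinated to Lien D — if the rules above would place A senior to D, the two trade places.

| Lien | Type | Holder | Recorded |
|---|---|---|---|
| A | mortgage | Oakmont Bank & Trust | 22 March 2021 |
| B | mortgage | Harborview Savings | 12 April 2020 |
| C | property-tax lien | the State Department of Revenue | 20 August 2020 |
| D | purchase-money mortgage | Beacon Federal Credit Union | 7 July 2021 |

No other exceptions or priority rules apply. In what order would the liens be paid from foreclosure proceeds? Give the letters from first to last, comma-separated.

First, effective dates: D was recorded 53 days after the deed, outside the 45-day window, so it keeps its recording date.
By effective date: B (12 April 2020), C (20 August 2020), A (22 March 2021), D (7 July 2021).
A is senior to D before the subordination, so the two trade places.

B, C, D, A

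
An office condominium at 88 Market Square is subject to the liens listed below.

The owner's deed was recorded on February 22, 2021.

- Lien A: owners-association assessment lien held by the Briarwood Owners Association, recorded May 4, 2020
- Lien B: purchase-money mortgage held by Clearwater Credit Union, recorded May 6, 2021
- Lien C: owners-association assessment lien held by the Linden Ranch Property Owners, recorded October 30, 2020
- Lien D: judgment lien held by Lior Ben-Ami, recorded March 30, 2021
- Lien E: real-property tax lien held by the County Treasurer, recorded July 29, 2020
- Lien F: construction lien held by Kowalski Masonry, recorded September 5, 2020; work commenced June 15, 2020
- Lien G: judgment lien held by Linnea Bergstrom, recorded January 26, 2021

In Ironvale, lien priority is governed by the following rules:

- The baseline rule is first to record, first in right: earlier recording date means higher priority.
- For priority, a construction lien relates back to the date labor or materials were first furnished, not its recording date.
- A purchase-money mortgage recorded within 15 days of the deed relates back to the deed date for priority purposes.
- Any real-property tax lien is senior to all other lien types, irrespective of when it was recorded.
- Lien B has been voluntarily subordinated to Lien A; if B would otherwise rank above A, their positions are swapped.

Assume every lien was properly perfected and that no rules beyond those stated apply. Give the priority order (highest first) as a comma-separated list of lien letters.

E, A, F, C, G, D, B

First, effective dates: B was recorded 73 days after the deed — beyond 15 days — so no relation-back applies; F relates back to June 15, 2020 (work commenced).
E is a real-property tax lien, so it outranks all other liens regardless of date.
Among the remaining liens, by effective date: A (May 4, 2020), F (June 15, 2020), C (October 30, 2020), G (January 26, 2021), D (March 30, 2021), B (May 6, 2021).
B already ranks below A; the subordination has no effect.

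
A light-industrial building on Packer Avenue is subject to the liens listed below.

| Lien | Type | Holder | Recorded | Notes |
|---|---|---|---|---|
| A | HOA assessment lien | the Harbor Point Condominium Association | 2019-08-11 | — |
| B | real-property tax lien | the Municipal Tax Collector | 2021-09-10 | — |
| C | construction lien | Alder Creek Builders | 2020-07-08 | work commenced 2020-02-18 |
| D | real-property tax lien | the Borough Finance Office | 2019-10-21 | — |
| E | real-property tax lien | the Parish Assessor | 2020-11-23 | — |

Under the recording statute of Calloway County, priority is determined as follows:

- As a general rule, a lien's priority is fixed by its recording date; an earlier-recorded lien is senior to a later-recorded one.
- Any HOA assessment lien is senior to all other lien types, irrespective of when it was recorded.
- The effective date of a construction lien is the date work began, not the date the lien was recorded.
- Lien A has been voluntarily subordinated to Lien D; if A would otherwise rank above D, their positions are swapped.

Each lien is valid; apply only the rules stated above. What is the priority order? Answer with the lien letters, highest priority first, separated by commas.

Adjusting effective dates: C's effective date is 2020-02-18, when work began.
A is an HOA assessment lien, so it outranks all other liens regardless of date.
Ordering the rest by effective date: D (2019-10-21), C (2020-02-18), E (2020-11-23), B (2021-09-10).
The subordination applies — A was senior to D — so A and D swap.

D, A, C, E, B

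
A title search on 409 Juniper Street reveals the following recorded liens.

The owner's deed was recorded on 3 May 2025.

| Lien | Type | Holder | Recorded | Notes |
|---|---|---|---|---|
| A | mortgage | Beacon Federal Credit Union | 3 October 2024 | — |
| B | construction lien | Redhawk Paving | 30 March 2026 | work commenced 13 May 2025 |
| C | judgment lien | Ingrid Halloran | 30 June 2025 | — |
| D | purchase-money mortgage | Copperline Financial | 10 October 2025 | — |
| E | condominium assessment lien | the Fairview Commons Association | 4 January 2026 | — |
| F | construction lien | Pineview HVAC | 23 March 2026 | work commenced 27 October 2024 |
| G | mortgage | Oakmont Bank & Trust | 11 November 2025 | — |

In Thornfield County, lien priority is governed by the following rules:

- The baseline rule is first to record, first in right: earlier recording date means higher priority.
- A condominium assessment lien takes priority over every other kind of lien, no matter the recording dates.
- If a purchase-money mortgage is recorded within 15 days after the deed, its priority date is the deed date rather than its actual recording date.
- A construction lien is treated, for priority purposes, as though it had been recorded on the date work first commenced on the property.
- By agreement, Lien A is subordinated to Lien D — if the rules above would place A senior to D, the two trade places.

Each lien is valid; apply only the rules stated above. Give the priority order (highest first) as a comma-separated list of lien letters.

Effective dates after the stated exceptions: B is treated as recorded 13 May 2025, the work-commencement date; D missed the 15-day window (160 days after the deed), so its recording date stands; F's effective date is 27 October 2024, when work began.
E, as a condominium assessment lien, has superpriority and ranks first.
The other liens, earliest effective date first: A (3 October 2024), F (27 October 2024), B (13 May 2025), C (30 June 2025), D (10 October 2025), G (11 November 2025).
The subordination applies — A was senior to D — so A and D swap.

E, D, F, B, C, A, G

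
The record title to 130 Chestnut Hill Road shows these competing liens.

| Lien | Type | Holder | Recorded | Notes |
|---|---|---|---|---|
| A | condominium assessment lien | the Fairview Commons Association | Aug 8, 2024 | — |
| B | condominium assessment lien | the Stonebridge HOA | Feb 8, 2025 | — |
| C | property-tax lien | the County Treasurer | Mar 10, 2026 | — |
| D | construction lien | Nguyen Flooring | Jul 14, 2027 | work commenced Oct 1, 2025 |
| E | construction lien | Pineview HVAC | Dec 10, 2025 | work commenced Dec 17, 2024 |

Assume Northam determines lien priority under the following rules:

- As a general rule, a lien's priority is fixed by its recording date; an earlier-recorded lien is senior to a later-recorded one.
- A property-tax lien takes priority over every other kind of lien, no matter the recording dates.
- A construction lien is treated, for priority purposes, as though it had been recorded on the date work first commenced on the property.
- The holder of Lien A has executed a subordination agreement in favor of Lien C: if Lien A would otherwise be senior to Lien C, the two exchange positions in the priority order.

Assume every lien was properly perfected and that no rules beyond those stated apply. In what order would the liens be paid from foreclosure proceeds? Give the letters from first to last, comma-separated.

Effective dates after the stated exceptions: D relates back to Oct 1, 2025 (work commenced); E is treated as recorded Dec 17, 2024, the work-commencement date.
C is a property-tax lien and takes priority over every other lien.
Remaining liens by effective date: A (Aug 8, 2024), E (Dec 17, 2024), B (Feb 8, 2025), D (Oct 1, 2025).
A is already junior to C, so the subordination agreement changes nothing.

C, A, E, B, D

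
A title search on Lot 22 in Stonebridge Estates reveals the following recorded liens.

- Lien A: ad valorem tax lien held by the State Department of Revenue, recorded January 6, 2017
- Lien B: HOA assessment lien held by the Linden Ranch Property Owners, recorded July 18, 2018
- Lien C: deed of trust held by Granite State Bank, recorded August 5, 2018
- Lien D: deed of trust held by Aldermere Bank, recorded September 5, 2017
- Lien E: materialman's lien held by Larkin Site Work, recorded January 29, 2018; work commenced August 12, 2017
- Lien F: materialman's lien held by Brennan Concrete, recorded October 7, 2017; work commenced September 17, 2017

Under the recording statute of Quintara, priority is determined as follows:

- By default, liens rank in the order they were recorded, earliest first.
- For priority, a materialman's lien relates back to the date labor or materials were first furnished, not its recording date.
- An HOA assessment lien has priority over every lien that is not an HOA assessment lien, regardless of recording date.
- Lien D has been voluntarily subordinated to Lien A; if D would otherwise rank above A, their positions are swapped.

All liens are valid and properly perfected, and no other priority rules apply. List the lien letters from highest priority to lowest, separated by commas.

B, A, E, D, F, C

Adjusting effective dates: E relates back to August 12, 2017 (work commenced); F is treated as recorded September 17, 2017, the work-commencement date.
B, as an HOA assessment lien, has superpriority and ranks first.
Among the remaining liens, by effective date: A (January 6, 2017), E (August 12, 2017), D (September 5, 2017), F (September 17, 2017), C (August 5, 2018).
D already ranks below A; the subordination has no effect.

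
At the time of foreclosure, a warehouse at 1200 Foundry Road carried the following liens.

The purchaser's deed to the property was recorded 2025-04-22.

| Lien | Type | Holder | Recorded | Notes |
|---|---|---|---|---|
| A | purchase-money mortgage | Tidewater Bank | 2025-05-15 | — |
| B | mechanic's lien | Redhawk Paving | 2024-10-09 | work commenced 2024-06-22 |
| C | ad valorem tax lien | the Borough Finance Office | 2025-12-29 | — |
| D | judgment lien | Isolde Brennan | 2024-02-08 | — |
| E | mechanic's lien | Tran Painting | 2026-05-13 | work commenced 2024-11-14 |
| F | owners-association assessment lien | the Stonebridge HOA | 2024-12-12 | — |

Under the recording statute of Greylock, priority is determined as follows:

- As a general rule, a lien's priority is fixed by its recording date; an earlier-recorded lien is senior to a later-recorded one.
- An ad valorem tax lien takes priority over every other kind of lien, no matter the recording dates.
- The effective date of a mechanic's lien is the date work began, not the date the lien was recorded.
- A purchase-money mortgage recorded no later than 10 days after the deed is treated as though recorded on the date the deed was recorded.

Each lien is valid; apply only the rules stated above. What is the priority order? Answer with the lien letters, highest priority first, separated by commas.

C, D, B, E, F, A

First, effective dates: A was recorded 23 days after the deed — beyond 10 days — so no relation-back applies; B's effective date is 2024-06-22, when work began; E's effective date is 2024-11-14, when work began.
C is an ad valorem tax lien, so it outranks all other liens regardless of date.
The other liens, earliest effective date first: D (2024-02-08), B (2024-06-22), E (2024-11-14), F (2024-12-12), A (2025-05-15).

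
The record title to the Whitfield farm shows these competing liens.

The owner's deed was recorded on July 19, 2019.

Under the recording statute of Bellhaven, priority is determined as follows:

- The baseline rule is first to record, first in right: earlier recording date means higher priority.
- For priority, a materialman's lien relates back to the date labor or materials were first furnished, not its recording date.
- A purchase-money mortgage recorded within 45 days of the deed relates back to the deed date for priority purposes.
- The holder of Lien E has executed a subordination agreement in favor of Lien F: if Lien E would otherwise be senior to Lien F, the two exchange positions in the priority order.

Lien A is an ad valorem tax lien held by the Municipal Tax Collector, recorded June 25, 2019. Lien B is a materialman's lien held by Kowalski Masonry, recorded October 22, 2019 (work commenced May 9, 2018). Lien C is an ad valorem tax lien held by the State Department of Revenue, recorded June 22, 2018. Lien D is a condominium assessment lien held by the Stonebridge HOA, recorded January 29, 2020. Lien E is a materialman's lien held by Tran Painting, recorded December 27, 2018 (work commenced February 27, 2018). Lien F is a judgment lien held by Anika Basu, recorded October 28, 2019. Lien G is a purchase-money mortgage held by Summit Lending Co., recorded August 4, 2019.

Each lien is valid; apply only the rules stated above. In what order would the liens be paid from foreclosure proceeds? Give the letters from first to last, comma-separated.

F, B, C, A, G, E, D

Adjusting effective dates: B is treated as recorded May 9, 2018, the work-commencement date; E is treated as recorded February 27, 2018, the work-commencement date; G's effective date is the deed date, July 19, 2019.
Ordering by effective date: E (February 27, 2018), B (May 9, 2018), C (June 22, 2018), A (June 25, 2019), G (July 19, 2019), F (October 28, 2019), D (January 29, 2020).
E is senior to F before the subordination, so the two trade places.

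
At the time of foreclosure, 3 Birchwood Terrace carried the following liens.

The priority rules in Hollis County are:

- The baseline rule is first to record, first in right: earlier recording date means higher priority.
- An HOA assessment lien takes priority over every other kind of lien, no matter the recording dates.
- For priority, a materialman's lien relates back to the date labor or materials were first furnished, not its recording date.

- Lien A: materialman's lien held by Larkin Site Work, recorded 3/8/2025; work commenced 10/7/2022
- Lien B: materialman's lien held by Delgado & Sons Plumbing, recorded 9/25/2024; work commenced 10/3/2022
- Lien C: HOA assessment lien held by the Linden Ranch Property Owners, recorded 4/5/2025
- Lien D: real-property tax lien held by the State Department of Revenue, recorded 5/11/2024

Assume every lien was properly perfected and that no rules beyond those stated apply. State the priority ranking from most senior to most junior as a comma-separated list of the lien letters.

Effective dates after the stated exceptions: A relates back to 10/7/2022 (work commenced); B is treated as recorded 10/3/2022, the work-commencement date.
C is an HOA assessment lien, so it outranks all other liens regardless of date.
Ordering the rest by effective date: B (10/3/2022), A (10/7/2022), D (5/11/2024).

C, B, A, D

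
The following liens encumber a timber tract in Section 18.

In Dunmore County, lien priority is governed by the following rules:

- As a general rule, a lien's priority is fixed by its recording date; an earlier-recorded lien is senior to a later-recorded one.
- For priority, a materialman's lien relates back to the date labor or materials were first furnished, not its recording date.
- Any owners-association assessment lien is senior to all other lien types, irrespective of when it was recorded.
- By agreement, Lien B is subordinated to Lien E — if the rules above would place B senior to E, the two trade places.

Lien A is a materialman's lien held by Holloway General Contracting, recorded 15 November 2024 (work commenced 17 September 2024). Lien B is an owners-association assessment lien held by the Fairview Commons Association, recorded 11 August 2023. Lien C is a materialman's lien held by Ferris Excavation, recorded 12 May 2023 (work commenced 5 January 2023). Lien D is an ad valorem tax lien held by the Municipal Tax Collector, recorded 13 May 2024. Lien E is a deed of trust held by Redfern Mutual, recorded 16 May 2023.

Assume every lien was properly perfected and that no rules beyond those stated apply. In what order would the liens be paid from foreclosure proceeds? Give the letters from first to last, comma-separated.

First, effective dates: A's effective date is 17 September 2024, when work began; C is treated as recorded 5 January 2023, the work-commencement date.
B is an owners-association assessment lien, so it outranks all other liens regardless of date.
Remaining liens by effective date: C (5 January 2023), E (16 May 2023), D (13 May 2024), A (17 September 2024).
Because B would otherwise rank above E, the subordination swaps them.

E, C, B, D, A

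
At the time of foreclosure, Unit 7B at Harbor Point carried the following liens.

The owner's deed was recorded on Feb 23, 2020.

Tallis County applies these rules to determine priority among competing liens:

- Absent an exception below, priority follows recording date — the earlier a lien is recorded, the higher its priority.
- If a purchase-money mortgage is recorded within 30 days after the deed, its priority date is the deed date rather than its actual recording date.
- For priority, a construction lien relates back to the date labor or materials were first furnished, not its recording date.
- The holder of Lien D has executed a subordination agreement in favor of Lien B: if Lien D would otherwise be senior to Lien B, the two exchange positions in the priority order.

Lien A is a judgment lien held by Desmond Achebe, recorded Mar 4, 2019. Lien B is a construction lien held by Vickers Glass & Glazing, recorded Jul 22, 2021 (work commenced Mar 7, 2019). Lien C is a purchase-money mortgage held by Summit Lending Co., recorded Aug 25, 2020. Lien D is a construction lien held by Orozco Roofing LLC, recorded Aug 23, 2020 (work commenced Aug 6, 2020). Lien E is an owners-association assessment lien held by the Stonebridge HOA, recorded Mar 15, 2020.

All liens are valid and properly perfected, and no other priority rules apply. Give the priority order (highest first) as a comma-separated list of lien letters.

Effective dates: B relates back to Mar 7, 2019 (work commenced); C missed the 30-day window (184 days after the deed), so its recording date stands; D's effective date is Aug 6, 2020, when work began.
By effective date: A (Mar 4, 2019), B (Mar 7, 2019), E (Mar 15, 2020), D (Aug 6, 2020), C (Aug 25, 2020).
D is already junior to B, so the subordination agreement changes nothing.

A, B, E, D, C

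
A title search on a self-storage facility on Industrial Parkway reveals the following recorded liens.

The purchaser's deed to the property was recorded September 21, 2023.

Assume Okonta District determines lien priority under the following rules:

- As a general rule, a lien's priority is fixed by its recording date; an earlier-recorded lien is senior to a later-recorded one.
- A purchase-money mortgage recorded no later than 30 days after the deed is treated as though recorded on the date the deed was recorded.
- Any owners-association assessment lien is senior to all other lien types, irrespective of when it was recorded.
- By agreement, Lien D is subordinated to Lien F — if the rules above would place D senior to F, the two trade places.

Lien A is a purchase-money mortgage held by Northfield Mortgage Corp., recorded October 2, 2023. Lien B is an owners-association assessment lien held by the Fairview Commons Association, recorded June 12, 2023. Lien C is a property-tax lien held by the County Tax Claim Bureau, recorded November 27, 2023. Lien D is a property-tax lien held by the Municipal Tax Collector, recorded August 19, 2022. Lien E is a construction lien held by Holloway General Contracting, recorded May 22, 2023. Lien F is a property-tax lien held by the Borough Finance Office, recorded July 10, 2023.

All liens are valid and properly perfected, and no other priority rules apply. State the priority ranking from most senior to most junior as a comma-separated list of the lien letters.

B, F, E, D, A, C

Adjusting effective dates: A's effective date is the deed date, September 21, 2023.
As an owners-association assessment lien, B is senior to every other lien.
Remaining liens by effective date: D (August 19, 2022), E (May 22, 2023), F (July 10, 2023), A (September 21, 2023), C (November 27, 2023).
Because D would otherwise rank above F, the subordination swaps them.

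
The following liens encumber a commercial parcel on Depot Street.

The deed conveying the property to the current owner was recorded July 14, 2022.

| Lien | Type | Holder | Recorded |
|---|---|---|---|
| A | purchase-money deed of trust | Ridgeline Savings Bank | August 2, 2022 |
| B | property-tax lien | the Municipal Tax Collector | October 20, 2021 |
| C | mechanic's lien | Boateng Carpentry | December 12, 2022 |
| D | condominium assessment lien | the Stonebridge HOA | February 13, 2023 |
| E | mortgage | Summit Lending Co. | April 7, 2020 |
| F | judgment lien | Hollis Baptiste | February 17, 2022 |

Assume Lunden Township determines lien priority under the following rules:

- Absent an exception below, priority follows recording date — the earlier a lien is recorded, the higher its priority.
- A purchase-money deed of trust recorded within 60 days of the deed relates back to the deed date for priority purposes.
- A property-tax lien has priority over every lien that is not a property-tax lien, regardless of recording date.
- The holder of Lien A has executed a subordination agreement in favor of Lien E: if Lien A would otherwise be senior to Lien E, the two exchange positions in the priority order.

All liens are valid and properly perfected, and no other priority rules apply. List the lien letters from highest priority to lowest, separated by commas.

B, E, F, A, C, D

Adjusting effective dates: A was recorded within the 60-day window, so its effective date is the deed date July 14, 2022.
As a property-tax lien, B is senior to every other lien.
The other liens, earliest effective date first: E (April 7, 2020), F (February 17, 2022), A (July 14, 2022), C (December 12, 2022), D (February 13, 2023).
A is already junior to E, so the subordination agreement changes nothing.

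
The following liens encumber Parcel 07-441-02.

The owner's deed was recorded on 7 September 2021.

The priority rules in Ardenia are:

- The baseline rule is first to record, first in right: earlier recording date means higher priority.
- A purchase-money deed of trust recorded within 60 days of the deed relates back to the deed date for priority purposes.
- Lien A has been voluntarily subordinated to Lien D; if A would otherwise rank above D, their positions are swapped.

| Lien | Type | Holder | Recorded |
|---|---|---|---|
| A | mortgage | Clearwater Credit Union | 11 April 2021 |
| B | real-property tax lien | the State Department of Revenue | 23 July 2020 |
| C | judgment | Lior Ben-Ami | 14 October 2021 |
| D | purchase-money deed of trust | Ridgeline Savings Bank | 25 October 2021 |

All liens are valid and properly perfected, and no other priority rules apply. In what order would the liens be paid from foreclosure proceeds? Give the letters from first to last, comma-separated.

B, D, A, C

Adjusting effective dates: D relates back to the deed date 7 September 2021.
By effective date: B (23 July 2020), A (11 April 2021), D (7 September 2021), C (14 October 2021).
A is senior to D before the subordination, so the two trade places.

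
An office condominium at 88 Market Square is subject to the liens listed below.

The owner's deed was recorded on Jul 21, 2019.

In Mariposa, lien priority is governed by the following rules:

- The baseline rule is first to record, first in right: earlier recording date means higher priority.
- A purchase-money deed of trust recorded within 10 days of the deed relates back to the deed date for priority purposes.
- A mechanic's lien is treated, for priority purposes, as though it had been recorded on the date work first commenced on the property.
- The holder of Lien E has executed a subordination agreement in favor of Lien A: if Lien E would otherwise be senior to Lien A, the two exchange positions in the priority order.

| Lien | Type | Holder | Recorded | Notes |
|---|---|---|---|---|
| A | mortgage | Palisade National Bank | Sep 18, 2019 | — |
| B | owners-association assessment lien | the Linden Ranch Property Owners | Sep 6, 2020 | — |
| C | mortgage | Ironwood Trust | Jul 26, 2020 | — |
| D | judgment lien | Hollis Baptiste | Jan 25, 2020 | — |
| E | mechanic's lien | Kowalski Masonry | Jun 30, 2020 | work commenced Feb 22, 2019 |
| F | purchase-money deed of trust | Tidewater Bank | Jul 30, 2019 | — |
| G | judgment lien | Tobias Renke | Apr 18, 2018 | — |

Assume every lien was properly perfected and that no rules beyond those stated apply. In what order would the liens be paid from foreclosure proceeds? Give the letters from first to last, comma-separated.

First, effective dates: E relates back to Feb 22, 2019 (work commenced); F was recorded within the 10-day window, so its effective date is the deed date Jul 21, 2019.
By effective date, earliest first: G (Apr 18, 2018), E (Feb 22, 2019), F (Jul 21, 2019), A (Sep 18, 2019), D (Jan 25, 2020), C (Jul 26, 2020), B (Sep 6, 2020).
Because E would otherwise rank above A, the subordination swaps them.

G, A, F, E, D, C, B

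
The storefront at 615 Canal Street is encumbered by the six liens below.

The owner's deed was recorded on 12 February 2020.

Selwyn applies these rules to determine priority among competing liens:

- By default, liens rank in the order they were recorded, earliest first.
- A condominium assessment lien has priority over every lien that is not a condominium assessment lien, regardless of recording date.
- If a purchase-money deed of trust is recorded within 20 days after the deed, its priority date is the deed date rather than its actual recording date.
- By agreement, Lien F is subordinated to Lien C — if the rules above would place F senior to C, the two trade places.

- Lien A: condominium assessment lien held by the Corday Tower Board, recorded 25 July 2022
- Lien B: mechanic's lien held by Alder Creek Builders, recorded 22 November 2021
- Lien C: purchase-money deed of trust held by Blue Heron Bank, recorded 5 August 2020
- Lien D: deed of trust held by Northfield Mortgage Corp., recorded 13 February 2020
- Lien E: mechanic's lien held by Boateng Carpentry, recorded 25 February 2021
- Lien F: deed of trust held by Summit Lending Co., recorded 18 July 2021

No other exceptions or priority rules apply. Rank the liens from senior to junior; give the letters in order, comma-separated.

A, D, C, E, F, B

Effective dates: C was recorded 175 days after the deed — beyond 20 days — so no relation-back applies.
A, as a condominium assessment lien, has superpriority and ranks first.
Ordering the rest by effective date: D (13 February 2020), C (5 August 2020), E (25 February 2021), F (18 July 2021), B (22 November 2021).
F already ranks below C; the subordination has no effect.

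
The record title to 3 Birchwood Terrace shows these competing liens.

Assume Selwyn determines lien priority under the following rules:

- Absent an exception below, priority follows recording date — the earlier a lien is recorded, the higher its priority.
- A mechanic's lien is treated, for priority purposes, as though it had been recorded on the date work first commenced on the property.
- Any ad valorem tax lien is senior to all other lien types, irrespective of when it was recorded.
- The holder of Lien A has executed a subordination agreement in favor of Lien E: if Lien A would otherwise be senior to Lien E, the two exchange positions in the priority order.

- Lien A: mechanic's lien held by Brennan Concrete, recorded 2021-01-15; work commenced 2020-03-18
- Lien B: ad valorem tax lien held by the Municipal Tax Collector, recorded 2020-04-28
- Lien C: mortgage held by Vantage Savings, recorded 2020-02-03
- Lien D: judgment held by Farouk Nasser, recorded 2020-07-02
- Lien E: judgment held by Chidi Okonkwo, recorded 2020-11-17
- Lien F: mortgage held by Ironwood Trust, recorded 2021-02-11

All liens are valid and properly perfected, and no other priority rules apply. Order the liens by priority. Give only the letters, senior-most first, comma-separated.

Effective dates: A's effective date is 2020-03-18, when work began.
B is an ad valorem tax lien, so it outranks all other liens regardless of date.
The other liens, earliest effective date first: C (2020-02-03), A (2020-03-18), D (2020-07-02), E (2020-11-17), F (2021-02-11).
The subordination applies — A was senior to E — so A and E swap.

B, C, E, D, A, F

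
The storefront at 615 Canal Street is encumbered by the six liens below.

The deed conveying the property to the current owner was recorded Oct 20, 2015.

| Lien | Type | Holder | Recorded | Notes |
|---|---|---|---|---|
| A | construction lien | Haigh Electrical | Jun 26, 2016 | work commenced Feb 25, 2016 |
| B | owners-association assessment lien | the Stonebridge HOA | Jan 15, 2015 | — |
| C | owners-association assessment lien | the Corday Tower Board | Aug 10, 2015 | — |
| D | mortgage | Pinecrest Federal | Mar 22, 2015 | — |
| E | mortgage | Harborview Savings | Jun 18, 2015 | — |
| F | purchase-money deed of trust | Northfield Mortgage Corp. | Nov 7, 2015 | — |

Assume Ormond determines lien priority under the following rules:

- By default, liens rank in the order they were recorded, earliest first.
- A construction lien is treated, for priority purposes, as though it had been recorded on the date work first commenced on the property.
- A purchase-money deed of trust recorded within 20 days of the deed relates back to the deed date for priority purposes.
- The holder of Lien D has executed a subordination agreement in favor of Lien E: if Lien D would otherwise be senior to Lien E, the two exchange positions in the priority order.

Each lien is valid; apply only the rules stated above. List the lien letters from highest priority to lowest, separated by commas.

Effective dates after the stated exceptions: A's effective date is Feb 25, 2016, when work began; F was recorded within the 20-day window, so its effective date is the deed date Oct 20, 2015.
Ordering by effective date: B (Jan 15, 2015), D (Mar 22, 2015), E (Jun 18, 2015), C (Aug 10, 2015), F (Oct 20, 2015), A (Feb 25, 2016).
D would otherwise be senior to E, so under the subordination agreement D and E exchange positions.

B, E, D, C, F, A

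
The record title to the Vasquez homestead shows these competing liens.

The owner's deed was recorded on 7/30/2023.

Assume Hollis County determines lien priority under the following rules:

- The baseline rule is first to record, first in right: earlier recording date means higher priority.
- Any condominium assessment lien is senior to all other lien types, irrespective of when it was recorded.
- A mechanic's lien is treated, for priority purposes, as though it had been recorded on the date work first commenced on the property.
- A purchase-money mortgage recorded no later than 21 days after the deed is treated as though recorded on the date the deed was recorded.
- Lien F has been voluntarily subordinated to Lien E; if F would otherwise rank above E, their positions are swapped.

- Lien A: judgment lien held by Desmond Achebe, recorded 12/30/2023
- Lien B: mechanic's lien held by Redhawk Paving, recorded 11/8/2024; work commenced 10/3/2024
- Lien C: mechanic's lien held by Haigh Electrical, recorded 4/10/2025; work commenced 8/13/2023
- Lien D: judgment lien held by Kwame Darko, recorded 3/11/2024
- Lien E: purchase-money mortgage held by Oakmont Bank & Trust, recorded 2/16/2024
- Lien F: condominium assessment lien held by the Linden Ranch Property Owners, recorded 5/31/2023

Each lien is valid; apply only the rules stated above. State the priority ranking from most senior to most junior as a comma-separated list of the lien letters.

E, C, A, F, D, B

Effective dates: B is treated as recorded 10/3/2024, the work-commencement date; C's effective date is 8/13/2023, when work began; E missed the 21-day window (201 days after the deed), so its recording date stands.
As a condominium assessment lien, F is senior to every other lien.
Among the remaining liens, by effective date: C (8/13/2023), A (12/30/2023), E (2/16/2024), D (3/11/2024), B (10/3/2024).
Because F would otherwise rank above E, the subordination swaps them.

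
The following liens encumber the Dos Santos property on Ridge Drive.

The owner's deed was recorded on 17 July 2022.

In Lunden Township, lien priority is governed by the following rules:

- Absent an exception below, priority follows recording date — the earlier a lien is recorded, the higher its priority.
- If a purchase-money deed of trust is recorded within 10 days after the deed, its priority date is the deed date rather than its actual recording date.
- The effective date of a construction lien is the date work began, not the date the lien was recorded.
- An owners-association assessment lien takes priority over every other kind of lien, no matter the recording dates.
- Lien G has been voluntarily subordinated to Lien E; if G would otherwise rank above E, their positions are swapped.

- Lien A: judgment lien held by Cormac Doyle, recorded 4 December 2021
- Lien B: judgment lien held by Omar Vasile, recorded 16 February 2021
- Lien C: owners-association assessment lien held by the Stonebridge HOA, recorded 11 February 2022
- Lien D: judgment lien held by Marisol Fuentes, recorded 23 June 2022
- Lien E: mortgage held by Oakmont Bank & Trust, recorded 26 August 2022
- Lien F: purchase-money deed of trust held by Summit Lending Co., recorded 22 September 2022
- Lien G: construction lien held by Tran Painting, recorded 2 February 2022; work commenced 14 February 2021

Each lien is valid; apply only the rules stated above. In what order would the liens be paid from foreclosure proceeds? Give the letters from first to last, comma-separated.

Effective dates after the stated exceptions: F was recorded 67 days after the deed — beyond 10 days — so no relation-back applies; G's effective date is 14 February 2021, when work began.
C is an owners-association assessment lien, so it outranks all other liens regardless of date.
The other liens, earliest effective date first: G (14 February 2021), B (16 February 2021), A (4 December 2021), D (23 June 2022), E (26 August 2022), F (22 September 2022).
The subordination applies — G was senior to E — so G and E swap.

C, E, B, A, D, G, F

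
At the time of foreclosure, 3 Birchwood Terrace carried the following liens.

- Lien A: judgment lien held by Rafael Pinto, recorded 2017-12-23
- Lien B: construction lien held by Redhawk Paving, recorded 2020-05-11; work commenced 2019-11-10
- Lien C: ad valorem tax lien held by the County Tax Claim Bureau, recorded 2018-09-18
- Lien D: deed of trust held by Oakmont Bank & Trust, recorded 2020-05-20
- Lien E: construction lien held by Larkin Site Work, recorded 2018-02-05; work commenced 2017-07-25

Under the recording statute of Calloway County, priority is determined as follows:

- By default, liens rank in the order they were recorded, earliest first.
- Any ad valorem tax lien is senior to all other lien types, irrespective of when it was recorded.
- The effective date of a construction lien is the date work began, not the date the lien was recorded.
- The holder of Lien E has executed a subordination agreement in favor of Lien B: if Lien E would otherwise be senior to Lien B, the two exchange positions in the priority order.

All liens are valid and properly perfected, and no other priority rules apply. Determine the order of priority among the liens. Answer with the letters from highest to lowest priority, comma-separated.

First, effective dates: B is treated as recorded 2019-11-10, the work-commencement date; E's effective date is 2017-07-25, when work began.
C is an ad valorem tax lien and takes priority over every other lien.
Among the remaining liens, by effective date: E (2017-07-25), A (2017-12-23), B (2019-11-10), D (2020-05-20).
The subordination applies — E was senior to B — so E and B swap.

C, B, A, E, D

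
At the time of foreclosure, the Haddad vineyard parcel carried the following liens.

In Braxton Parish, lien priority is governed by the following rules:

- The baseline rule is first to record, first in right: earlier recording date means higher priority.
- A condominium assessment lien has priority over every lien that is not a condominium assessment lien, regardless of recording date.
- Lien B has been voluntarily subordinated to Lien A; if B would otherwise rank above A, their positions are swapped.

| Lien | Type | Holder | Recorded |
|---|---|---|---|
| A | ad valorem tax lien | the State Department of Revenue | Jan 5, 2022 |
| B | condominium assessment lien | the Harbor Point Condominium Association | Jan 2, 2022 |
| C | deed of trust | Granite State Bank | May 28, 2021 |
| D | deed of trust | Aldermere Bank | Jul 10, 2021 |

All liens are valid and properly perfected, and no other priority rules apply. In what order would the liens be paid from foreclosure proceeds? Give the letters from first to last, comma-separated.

B is a condominium assessment lien, so it outranks all other liens regardless of date.
Remaining liens by effective date: C (May 28, 2021), D (Jul 10, 2021), A (Jan 5, 2022).
B is senior to A before the subordination, so the two trade places.

A, C, D, B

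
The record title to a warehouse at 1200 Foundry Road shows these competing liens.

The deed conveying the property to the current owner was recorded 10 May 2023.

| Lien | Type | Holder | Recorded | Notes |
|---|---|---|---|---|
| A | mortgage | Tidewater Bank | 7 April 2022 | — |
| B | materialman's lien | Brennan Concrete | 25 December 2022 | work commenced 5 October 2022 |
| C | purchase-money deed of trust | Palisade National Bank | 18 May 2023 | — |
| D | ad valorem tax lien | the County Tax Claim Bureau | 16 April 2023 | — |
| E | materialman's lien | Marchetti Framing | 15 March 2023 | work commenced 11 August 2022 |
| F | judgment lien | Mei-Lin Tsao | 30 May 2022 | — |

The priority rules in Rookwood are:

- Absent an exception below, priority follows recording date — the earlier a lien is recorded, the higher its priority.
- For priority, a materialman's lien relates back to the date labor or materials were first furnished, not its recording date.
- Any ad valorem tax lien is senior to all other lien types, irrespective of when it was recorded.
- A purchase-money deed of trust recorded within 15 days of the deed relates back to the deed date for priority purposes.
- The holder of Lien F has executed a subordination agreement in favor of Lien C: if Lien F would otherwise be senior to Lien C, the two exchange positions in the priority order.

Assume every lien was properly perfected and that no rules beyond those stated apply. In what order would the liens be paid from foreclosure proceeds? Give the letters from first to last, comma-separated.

Effective dates: B's effective date is 5 October 2022, when work began; C's effective date is the deed date, 10 May 2023; E relates back to 11 August 2022 (work commenced).
As an ad valorem tax lien, D is senior to every other lien.
Ordering the rest by effective date: A (7 April 2022), F (30 May 2022), E (11 August 2022), B (5 October 2022), C (10 May 2023).
F would otherwise be senior to C, so under the subordination agreement F and C exchange positions.

D, A, C, E, B, F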